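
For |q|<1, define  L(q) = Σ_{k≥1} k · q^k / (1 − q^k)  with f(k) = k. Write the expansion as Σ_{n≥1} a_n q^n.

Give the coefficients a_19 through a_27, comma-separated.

20, 42, 32, 36, 24, 60, 31, 42, 40

d|19:{1,19}  Σf=1+19=20
q^20  k|20↦f(k): 20:20 10:10 5:5 4:4 2:2 1:1  a_20=42
d|21:{21,7,3,1}  Σf=21+7+3+1=32
n=22: 1·22 2·11 11·2 22·1  f→[1+2+11+22]=36
q^23  k|23↦f(k): 23:23 1:1  a_23=24
n=24: 24·1 12·2 8·3 6·4 4·6 3·8 2·12 1·24  f→[24+12+8+6+4+3+2+1]=60
q^25  k|25↦f(k): 1:1 5:5 25:25  a_25=31
q^26  k|26↦f(k): 26:26 13:13 2:2 1:1  a_26=42
d|27:{27,9,3,1}  Σf=27+9+3+1=40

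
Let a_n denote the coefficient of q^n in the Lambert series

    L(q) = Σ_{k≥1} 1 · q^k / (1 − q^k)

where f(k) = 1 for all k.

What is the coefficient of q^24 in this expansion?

a_24 = 8

n=24: 1·24 2·12 3·8 4·6 6·4 8·3 12·2 24·1  f→[1+1+1+1+1+1+1+1]=8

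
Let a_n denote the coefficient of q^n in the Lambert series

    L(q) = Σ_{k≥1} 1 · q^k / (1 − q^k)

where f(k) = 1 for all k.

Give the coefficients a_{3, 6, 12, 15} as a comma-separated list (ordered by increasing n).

q^3  k|3↦f(k): 1:1 3:1  a_3=2
n=6: 6·1 3·2 2·3 1·6  f→[1+1+1+1]=4
[q^12] f(12)=1,f(6)=1,f(4)=1,f(3)=1,f(2)=1,f(1)=1 ⇒ 6
d|15:{1,3,5,15}  Σf=1+1+1+1=4

2, 4, 6, 4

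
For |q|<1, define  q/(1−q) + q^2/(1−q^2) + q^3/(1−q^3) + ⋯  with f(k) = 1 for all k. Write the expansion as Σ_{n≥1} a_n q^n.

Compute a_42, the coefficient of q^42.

[q^42] f(1)=1,f(2)=1,f(3)=1,f(6)=1,f(7)=1,f(14)=1,f(21)=1,f(42)=1 ⇒ 8

a_42 = 8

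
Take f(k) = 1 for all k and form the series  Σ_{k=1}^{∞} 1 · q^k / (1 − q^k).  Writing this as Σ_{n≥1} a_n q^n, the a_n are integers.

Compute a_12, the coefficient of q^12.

a_12 = 6

q^12  k|12↦f(k): 1:1 2:1 3:1 4:1 6:1 12:1  a_12=6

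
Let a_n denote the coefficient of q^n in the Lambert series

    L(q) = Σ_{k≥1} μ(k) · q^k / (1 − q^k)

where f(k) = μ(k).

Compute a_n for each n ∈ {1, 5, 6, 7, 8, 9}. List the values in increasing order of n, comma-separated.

d|1:{1}  Σμ=1=1
n=5: 1·5 5·1  μ→[1+(-1)]=0
q^6  k|6↦μ(k): 6:1 3:-1 2:-1 1:1  a_6=0
[q^7] μ(7)=-1,μ(1)=1 ⇒ 0
n=8: 8·1 4·2 2·4 1·8  μ→[0+0+(-1)+1]=0
n=9: 1·9 3·3 9·1  μ→[1+(-1)+0]=0

1, 0, 0, 0, 0, 0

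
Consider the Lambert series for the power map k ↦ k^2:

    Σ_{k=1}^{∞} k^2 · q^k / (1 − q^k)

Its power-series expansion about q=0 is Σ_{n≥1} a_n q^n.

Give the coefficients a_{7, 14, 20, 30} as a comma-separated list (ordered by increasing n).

[q^7] f(7)=49,f(1)=1 ⇒ 50
q^14  k|14↦f(k): 14:196 7:49 2:4 1:1  a_14=250
n=20: 20·1 10·2 5·4 4·5 2·10 1·20  f→[400+100+25+16+4+1]=546
n=30: 1·30 2·15 3·10 5·6 6·5 10·3 15·2 30·1  f→[1+4+9+25+36+100+225+900]=1300

50, 250, 546, 1300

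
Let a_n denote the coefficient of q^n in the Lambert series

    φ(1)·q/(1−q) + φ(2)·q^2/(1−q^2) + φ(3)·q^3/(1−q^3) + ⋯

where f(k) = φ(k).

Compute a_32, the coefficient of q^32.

n=32: 1·32 2·16 4·8 8·4 16·2 32·1  φ→[1+1+2+4+8+16]=32

a_32 = 32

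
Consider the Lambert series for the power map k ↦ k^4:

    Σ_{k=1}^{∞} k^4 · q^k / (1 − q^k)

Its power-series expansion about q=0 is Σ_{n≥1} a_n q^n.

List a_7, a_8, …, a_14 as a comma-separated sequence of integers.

[q^7] f(7)=2401,f(1)=1 ⇒ 2402
q^8  k|8↦f(k): 8:4096 4:256 2:16 1:1  a_8=4369
n=9: 1·9 3·3 9·1  f→[1+81+6561]=6643
[q^10] f(10)=10000,f(5)=625,f(2)=16,f(1)=1 ⇒ 10642
[q^11] f(1)=1,f(11)=14641 ⇒ 14642
q^12  k|12↦f(k): 1:1 2:16 3:81 4:256 6:1296 12:20736  a_12=22386
q^13  k|13↦f(k): 1:1 13:28561  a_13=28562
q^14  k|14↦f(k): 14:38416 7:2401 2:16 1:1  a_14=40834

2402, 4369, 6643, 10642, 14642, 22386, 28562, 40834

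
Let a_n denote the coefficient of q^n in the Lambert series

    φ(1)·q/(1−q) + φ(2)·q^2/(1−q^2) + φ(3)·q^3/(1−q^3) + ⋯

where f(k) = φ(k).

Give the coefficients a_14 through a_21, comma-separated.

[q^14] φ(1)=1,φ(2)=1,φ(7)=6,φ(14)=6 ⇒ 14
d|15:{15,5,3,1}  Σφ=8+4+2+1=15
[q^16] φ(16)=8,φ(8)=4,φ(4)=2,φ(2)=1,φ(1)=1 ⇒ 16
d|17:{1,17}  Σφ=1+16=17
[q^18] φ(1)=1,φ(2)=1,φ(3)=2,φ(6)=2,φ(9)=6,φ(18)=6 ⇒ 18
n=19: 19·1 1·19  φ→[18+1]=19
q^20  k|20↦φ(k): 1:1 2:1 4:2 5:4 10:4 20:8  a_20=20
d|21:{21,7,3,1}  Σφ=12+6+2+1=21

14, 15, 16, 17, 18, 19, 20, 21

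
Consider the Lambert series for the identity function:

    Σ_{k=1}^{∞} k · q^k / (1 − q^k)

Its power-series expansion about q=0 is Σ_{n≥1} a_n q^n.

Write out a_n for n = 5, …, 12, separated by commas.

[q^5] f(1)=1,f(5)=5 ⇒ 6
n=6: 6·1 3·2 2·3 1·6  f→[6+3+2+1]=12
d|7:{1,7}  Σf=1+7=8
n=8: 8·1 4·2 2·4 1·8  f→[8+4+2+1]=15
[q^9] f(9)=9,f(3)=3,f(1)=1 ⇒ 13
[q^10] f(1)=1,f(2)=2,f(5)=5,f(10)=10 ⇒ 18
q^11  k|11↦f(k): 11:11 1:1  a_11=12
d|12:{12,6,4,3,2,1}  Σf=12+6+4+3+2+1=28

6, 12, 8, 15, 13, 18, 12, 28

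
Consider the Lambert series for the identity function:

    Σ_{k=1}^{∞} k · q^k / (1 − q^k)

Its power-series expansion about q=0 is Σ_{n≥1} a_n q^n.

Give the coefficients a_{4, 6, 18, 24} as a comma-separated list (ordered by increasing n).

7, 12, 39, 60

n=4: 4·1 2·2 1·4  f→[4+2+1]=7
d|6:{6,3,2,1}  Σf=6+3+2+1=12
[q^18] f(18)=18,f(9)=9,f(6)=6,f(3)=3,f(2)=2,f(1)=1 ⇒ 39
n=24: 24·1 12·2 8·3 6·4 4·6 3·8 2·12 1·24  f→[24+12+8+6+4+3+2+1]=60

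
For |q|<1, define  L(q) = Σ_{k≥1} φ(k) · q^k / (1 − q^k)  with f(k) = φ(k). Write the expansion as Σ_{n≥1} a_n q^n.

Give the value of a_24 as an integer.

q^24  k|24↦φ(k): 24:8 12:4 8:4 6:2 4:2 3:2 2:1 1:1  a_24=24

a_24 = 24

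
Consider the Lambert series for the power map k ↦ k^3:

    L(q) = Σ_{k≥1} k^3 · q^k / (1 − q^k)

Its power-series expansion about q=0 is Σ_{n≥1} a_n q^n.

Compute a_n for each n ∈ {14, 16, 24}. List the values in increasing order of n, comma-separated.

3096, 4681, 16380

[q^14] f(1)=1,f(2)=8,f(7)=343,f(14)=2744 ⇒ 3096
[q^16] f(16)=4096,f(8)=512,f(4)=64,f(2)=8,f(1)=1 ⇒ 4681
d|24:{24,12,8,6,4,3,2,1}  Σf=13824+1728+512+216+64+27+8+1=16380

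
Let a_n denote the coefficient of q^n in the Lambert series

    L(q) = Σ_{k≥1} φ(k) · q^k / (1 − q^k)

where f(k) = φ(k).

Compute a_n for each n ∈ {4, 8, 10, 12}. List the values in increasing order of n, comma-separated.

[q^4] φ(1)=1,φ(2)=1,φ(4)=2 ⇒ 4
[q^8] φ(8)=4,φ(4)=2,φ(2)=1,φ(1)=1 ⇒ 8
[q^10] φ(10)=4,φ(5)=4,φ(2)=1,φ(1)=1 ⇒ 10
d|12:{12,6,4,3,2,1}  Σφ=4+2+2+2+1+1=12

4, 8, 10, 12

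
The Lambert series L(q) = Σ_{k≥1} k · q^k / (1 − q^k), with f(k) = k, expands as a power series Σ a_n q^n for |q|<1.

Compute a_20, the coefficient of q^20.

q^20  k|20↦f(k): 20:20 10:10 5:5 4:4 2:2 1:1  a_20=42

a_20 = 42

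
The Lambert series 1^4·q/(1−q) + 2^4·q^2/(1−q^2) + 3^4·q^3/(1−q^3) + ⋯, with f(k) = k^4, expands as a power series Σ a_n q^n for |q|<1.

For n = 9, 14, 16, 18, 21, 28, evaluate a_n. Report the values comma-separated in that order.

n=9: 9·1 3·3 1·9  f→[6561+81+1]=6643
d|14:{14,7,2,1}  Σf=38416+2401+16+1=40834
n=16: 16·1 8·2 4·4 2·8 1·16  f→[65536+4096+256+16+1]=69905
n=18: 1·18 2·9 3·6 6·3 9·2 18·1  f→[1+16+81+1296+6561+104976]=112931
d|21:{1,3,7,21}  Σf=1+81+2401+194481=196964
[q^28] f(1)=1,f(2)=16,f(4)=256,f(7)=2401,f(14)=38416,f(28)=614656 ⇒ 655746

6643, 40834, 69905, 112931, 196964, 655746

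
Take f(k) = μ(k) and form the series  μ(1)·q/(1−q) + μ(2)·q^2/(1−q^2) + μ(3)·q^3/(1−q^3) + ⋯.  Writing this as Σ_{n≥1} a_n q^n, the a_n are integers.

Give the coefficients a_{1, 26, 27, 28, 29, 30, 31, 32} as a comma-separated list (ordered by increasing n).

d|1:{1}  Σμ=1=1
d|26:{26,13,2,1}  Σμ=1+(-1)+(-1)+1=0
d|27:{27,9,3,1}  Σμ=0+0+(-1)+1=0
n=28: 28·1 14·2 7·4 4·7 2·14 1·28  μ→[0+1+(-1)+0+(-1)+1]=0
[q^29] μ(1)=1,μ(29)=-1 ⇒ 0
n=30: 30·1 15·2 10·3 6·5 5·6 3·10 2·15 1·30  μ→[(-1)+1+1+1+(-1)+(-1)+(-1)+1]=0
[q^31] μ(1)=1,μ(31)=-1 ⇒ 0
d|32:{1,2,4,8,16,32}  Σμ=1+(-1)+0+0+0+0=0

1, 0, 0, 0, 0, 0, 0, 0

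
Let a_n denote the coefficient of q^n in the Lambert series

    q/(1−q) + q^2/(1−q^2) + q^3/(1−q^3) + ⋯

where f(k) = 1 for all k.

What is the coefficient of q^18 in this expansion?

[q^18] f(1)=1,f(2)=1,f(3)=1,f(6)=1,f(9)=1,f(18)=1 ⇒ 6

a_18 = 6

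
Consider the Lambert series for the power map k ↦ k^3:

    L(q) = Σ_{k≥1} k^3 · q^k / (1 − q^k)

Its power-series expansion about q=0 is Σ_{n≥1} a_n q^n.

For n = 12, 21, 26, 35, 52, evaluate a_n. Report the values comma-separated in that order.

2044, 9632, 19782, 43344, 160454

q^12  k|12↦f(k): 1:1 2:8 3:27 4:64 6:216 12:1728  a_12=2044
d|21:{1,3,7,21}  Σf=1+27+343+9261=9632
d|26:{26,13,2,1}  Σf=17576+2197+8+1=19782
d|35:{1,5,7,35}  Σf=1+125+343+42875=43344
n=52: 52·1 26·2 13·4 4·13 2·26 1·52  f→[140608+17576+2197+64+8+1]=160454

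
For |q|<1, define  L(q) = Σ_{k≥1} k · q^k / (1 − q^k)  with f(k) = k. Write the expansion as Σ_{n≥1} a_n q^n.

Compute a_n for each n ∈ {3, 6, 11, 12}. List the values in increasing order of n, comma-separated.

4, 12, 12, 28

[q^3] f(1)=1,f(3)=3 ⇒ 4
q^6  k|6↦f(k): 6:6 3:3 2:2 1:1  a_6=12
n=11: 11·1 1·11  f→[11+1]=12
n=12: 1·12 2·6 3·4 4·3 6·2 12·1  f→[1+2+3+4+6+12]=28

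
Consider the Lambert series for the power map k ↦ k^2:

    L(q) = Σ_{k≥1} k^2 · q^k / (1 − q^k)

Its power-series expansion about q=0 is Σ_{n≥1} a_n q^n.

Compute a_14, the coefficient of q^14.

a_14 = 250

n=14: 14·1 7·2 2·7 1·14  f→[196+49+4+1]=250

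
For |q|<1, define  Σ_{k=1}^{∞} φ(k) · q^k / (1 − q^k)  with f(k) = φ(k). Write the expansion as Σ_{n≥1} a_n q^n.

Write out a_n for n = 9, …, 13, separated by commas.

q^9  k|9↦φ(k): 1:1 3:2 9:6  a_9=9
d|10:{1,2,5,10}  Σφ=1+1+4+4=10
n=11: 1·11 11·1  φ→[1+10]=11
n=12: 1·12 2·6 3·4 4·3 6·2 12·1  φ→[1+1+2+2+2+4]=12
n=13: 1·13 13·1  φ→[1+12]=13

9, 10, 11, 12, 13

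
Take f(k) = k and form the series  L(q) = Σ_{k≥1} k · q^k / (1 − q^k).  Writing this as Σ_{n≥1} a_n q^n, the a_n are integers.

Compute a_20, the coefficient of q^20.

a_20 = 42

n=20: 1·20 2·10 4·5 5·4 10·2 20·1  f→[1+2+4+5+10+20]=42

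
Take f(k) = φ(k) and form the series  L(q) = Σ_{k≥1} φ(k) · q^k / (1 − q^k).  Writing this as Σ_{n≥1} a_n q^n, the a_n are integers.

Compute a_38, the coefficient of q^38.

d|38:{1,2,19,38}  Σφ=1+1+18+18=38

a_38 = 38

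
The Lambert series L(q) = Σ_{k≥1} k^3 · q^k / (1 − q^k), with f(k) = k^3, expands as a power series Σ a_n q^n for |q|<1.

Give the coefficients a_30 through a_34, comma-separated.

31752, 29792, 37449, 37296, 44226

[q^30] f(1)=1,f(2)=8,f(3)=27,f(5)=125,f(6)=216,f(10)=1000,f(15)=3375,f(30)=27000 ⇒ 31752
n=31: 1·31 31·1  f→[1+29791]=29792
d|32:{1,2,4,8,16,32}  Σf=1+8+64+512+4096+32768=37449
[q^33] f(1)=1,f(3)=27,f(11)=1331,f(33)=35937 ⇒ 37296
q^34  k|34↦f(k): 34:39304 17:4913 2:8 1:1  a_34=44226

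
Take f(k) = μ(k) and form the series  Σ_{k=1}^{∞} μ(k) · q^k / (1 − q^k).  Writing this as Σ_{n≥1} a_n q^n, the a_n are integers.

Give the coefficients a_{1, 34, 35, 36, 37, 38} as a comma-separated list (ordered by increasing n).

1, 0, 0, 0, 0, 0

n=1: 1·1  μ→[1]=1
d|34:{1,2,17,34}  Σμ=1+(-1)+(-1)+1=0
q^35  k|35↦μ(k): 35:1 7:-1 5:-1 1:1  a_35=0
[q^36] μ(1)=1,μ(2)=-1,μ(3)=-1,μ(4)=0,μ(6)=1,μ(9)=0,μ(12)=0,μ(18)=0,μ(36)=0 ⇒ 0
d|37:{37,1}  Σμ=(-1)+1=0
d|38:{38,19,2,1}  Σμ=1+(-1)+(-1)+1=0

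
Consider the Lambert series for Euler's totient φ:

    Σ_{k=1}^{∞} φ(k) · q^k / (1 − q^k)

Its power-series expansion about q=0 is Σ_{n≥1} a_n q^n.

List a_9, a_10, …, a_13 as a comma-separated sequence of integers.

q^9  k|9↦φ(k): 1:1 3:2 9:6  a_9=9
q^10  k|10↦φ(k): 10:4 5:4 2:1 1:1  a_10=10
[q^11] φ(11)=10,φ(1)=1 ⇒ 11
d|12:{12,6,4,3,2,1}  Σφ=4+2+2+2+1+1=12
[q^13] φ(13)=12,φ(1)=1 ⇒ 13

9, 10, 11, 12, 13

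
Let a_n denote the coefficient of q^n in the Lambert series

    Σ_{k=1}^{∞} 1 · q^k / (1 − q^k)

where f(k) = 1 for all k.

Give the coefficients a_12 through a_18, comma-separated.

[q^12] f(12)=1,f(6)=1,f(4)=1,f(3)=1,f(2)=1,f(1)=1 ⇒ 6
d|13:{1,13}  Σf=1+1=2
[q^14] f(1)=1,f(2)=1,f(7)=1,f(14)=1 ⇒ 4
[q^15] f(1)=1,f(3)=1,f(5)=1,f(15)=1 ⇒ 4
[q^16] f(16)=1,f(8)=1,f(4)=1,f(2)=1,f(1)=1 ⇒ 5
[q^17] f(17)=1,f(1)=1 ⇒ 2
q^18  k|18↦f(k): 18:1 9:1 6:1 3:1 2:1 1:1  a_18=6

6, 2, 4, 4, 5, 2, 6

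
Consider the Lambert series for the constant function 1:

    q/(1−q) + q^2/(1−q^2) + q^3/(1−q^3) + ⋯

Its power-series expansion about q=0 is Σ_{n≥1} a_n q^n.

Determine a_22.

a_22 = 4

q^22  k|22↦f(k): 1:1 2:1 11:1 22:1  a_22=4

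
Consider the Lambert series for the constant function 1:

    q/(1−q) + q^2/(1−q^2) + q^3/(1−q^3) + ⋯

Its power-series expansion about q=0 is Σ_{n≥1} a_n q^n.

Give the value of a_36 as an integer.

q^36  k|36↦f(k): 36:1 18:1 12:1 9:1 6:1 4:1 3:1 2:1 1:1  a_36=9

a_36 = 9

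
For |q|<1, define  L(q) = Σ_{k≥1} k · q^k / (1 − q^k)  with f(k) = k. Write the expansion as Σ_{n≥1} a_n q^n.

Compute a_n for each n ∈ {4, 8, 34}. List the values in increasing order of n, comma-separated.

7, 15, 54

q^4  k|4↦f(k): 1:1 2:2 4:4  a_4=7
[q^8] f(1)=1,f(2)=2,f(4)=4,f(8)=8 ⇒ 15
[q^34] f(1)=1,f(2)=2,f(17)=17,f(34)=34 ⇒ 54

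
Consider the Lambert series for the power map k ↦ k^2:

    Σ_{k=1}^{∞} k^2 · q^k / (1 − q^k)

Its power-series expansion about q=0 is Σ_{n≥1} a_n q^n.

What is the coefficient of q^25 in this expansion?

d|25:{1,5,25}  Σf=1+25+625=651

a_25 = 651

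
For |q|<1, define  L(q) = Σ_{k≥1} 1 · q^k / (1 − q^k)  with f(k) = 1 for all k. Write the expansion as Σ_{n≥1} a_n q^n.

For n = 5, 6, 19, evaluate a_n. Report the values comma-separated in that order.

2, 4, 2

d|5:{5,1}  Σf=1+1=2
[q^6] f(6)=1,f(3)=1,f(2)=1,f(1)=1 ⇒ 4
[q^19] f(19)=1,f(1)=1 ⇒ 2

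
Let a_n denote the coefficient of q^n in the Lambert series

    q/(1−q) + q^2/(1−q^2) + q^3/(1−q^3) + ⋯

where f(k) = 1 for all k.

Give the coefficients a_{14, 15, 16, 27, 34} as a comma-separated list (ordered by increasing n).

4, 4, 5, 4, 4

[q^14] f(14)=1,f(7)=1,f(2)=1,f(1)=1 ⇒ 4
n=15: 1·15 3·5 5·3 15·1  f→[1+1+1+1]=4
n=16: 1·16 2·8 4·4 8·2 16·1  f→[1+1+1+1+1]=5
n=27: 1·27 3·9 9·3 27·1  f→[1+1+1+1]=4
[q^34] f(34)=1,f(17)=1,f(2)=1,f(1)=1 ⇒ 4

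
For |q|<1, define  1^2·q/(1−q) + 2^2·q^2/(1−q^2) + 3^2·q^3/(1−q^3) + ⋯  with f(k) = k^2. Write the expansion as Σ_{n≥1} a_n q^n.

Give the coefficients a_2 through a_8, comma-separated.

5, 10, 21, 26, 50, 50, 85

d|2:{2,1}  Σf=4+1=5
n=3: 3·1 1·3  f→[9+1]=10
d|4:{4,2,1}  Σf=16+4+1=21
q^5  k|5↦f(k): 5:25 1:1  a_5=26
d|6:{1,2,3,6}  Σf=1+4+9+36=50
d|7:{7,1}  Σf=49+1=50
d|8:{8,4,2,1}  Σf=64+16+4+1=85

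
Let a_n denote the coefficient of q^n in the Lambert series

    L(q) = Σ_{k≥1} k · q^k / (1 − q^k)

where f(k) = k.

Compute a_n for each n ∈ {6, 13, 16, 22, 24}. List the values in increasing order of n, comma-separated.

q^6  k|6↦f(k): 1:1 2:2 3:3 6:6  a_6=12
[q^13] f(1)=1,f(13)=13 ⇒ 14
q^16  k|16↦f(k): 16:16 8:8 4:4 2:2 1:1  a_16=31
[q^22] f(22)=22,f(11)=11,f(2)=2,f(1)=1 ⇒ 36
d|24:{1,2,3,4,6,8,12,24}  Σf=1+2+3+4+6+8+12+24=60

12, 14, 31, 36, 60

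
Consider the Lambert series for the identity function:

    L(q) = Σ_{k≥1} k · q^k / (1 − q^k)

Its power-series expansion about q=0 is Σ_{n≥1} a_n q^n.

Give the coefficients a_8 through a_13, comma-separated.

q^8  k|8↦f(k): 1:1 2:2 4:4 8:8  a_8=15
d|9:{1,3,9}  Σf=1+3+9=13
n=10: 1·10 2·5 5·2 10·1  f→[1+2+5+10]=18
q^11  k|11↦f(k): 1:1 11:11  a_11=12
d|12:{12,6,4,3,2,1}  Σf=12+6+4+3+2+1=28
q^13  k|13↦f(k): 1:1 13:13  a_13=14

15, 13, 18, 12, 28, 14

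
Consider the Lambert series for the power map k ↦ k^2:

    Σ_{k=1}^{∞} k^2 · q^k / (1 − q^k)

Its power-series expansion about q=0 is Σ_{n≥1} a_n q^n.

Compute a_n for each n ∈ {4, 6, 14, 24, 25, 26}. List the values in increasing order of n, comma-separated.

21, 50, 250, 850, 651, 850

n=4: 4·1 2·2 1·4  f→[16+4+1]=21
q^6  k|6↦f(k): 6:36 3:9 2:4 1:1  a_6=50
n=14: 14·1 7·2 2·7 1·14  f→[196+49+4+1]=250
n=24: 24·1 12·2 8·3 6·4 4·6 3·8 2·12 1·24  f→[576+144+64+36+16+9+4+1]=850
d|25:{25,5,1}  Σf=625+25+1=651
n=26: 26·1 13·2 2·13 1·26  f→[676+169+4+1]=850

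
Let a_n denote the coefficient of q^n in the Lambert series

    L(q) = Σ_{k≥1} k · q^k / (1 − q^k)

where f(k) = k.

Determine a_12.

q^12  k|12↦f(k): 12:12 6:6 4:4 3:3 2:2 1:1  a_12=28

a_12 = 28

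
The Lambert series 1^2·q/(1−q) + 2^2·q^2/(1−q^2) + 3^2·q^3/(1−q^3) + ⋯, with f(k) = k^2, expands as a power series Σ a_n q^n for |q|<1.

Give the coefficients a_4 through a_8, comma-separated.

d|4:{1,2,4}  Σf=1+4+16=21
[q^5] f(5)=25,f(1)=1 ⇒ 26
d|6:{1,2,3,6}  Σf=1+4+9+36=50
d|7:{7,1}  Σf=49+1=50
d|8:{8,4,2,1}  Σf=64+16+4+1=85

21, 26, 50, 50, 85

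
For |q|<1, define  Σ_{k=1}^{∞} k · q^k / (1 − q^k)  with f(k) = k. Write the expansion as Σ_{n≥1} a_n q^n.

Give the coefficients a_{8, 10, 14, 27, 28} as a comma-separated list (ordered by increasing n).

15, 18, 24, 40, 56

q^8  k|8↦f(k): 8:8 4:4 2:2 1:1  a_8=15
d|10:{1,2,5,10}  Σf=1+2+5+10=18
q^14  k|14↦f(k): 1:1 2:2 7:7 14:14  a_14=24
[q^27] f(1)=1,f(3)=3,f(9)=9,f(27)=27 ⇒ 40
d|28:{28,14,7,4,2,1}  Σf=28+14+7+4+2+1=56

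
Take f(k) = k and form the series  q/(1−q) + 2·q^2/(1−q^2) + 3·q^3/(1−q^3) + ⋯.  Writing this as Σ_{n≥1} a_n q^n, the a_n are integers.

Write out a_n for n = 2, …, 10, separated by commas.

3, 4, 7, 6, 12, 8, 15, 13, 18

q^2  k|2↦f(k): 2:2 1:1  a_2=3
[q^3] f(1)=1,f(3)=3 ⇒ 4
d|4:{4,2,1}  Σf=4+2+1=7
[q^5] f(1)=1,f(5)=5 ⇒ 6
n=6: 6·1 3·2 2·3 1·6  f→[6+3+2+1]=12
n=7: 7·1 1·7  f→[7+1]=8
[q^8] f(8)=8,f(4)=4,f(2)=2,f(1)=1 ⇒ 15
n=9: 1·9 3·3 9·1  f→[1+3+9]=13
[q^10] f(10)=10,f(5)=5,f(2)=2,f(1)=1 ⇒ 18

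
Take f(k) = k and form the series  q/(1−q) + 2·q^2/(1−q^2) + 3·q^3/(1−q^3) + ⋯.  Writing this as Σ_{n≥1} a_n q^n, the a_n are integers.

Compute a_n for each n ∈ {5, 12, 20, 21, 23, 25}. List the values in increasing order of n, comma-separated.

[q^5] f(1)=1,f(5)=5 ⇒ 6
d|12:{12,6,4,3,2,1}  Σf=12+6+4+3+2+1=28
d|20:{1,2,4,5,10,20}  Σf=1+2+4+5+10+20=42
d|21:{21,7,3,1}  Σf=21+7+3+1=32
d|23:{1,23}  Σf=1+23=24
n=25: 1·25 5·5 25·1  f→[1+5+25]=31

6, 28, 42, 32, 24, 31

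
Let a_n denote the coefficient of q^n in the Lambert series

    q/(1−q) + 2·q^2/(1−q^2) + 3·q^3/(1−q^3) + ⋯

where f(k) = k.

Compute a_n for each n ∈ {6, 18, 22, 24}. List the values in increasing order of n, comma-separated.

[q^6] f(6)=6,f(3)=3,f(2)=2,f(1)=1 ⇒ 12
q^18  k|18↦f(k): 1:1 2:2 3:3 6:6 9:9 18:18  a_18=39
d|22:{1,2,11,22}  Σf=1+2+11+22=36
q^24  k|24↦f(k): 1:1 2:2 3:3 4:4 6:6 8:8 12:12 24:24  a_24=60

12, 39, 36, 60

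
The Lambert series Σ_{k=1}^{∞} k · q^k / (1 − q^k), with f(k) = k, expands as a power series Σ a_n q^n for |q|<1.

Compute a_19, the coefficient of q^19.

n=19: 1·19 19·1  f→[1+19]=20

a_19 = 20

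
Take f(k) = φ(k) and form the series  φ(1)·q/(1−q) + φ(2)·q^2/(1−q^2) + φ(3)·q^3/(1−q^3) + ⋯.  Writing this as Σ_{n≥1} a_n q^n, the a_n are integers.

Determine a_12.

q^12  k|12↦φ(k): 12:4 6:2 4:2 3:2 2:1 1:1  a_12=12

a_12 = 12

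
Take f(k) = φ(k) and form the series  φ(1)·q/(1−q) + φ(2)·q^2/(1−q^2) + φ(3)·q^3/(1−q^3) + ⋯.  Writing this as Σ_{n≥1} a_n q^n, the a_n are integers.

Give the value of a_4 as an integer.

[q^4] φ(1)=1,φ(2)=1,φ(4)=2 ⇒ 4

a_4 = 4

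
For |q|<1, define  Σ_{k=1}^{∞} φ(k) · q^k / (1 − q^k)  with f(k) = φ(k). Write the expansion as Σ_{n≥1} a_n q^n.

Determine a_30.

n=30: 1·30 2·15 3·10 5·6 6·5 10·3 15·2 30·1  φ→[1+1+2+4+2+4+8+8]=30

a_30 = 30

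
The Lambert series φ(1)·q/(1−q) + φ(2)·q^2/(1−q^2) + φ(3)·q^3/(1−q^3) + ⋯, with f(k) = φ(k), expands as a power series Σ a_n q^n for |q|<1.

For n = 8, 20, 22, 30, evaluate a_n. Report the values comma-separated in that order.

q^8  k|8↦φ(k): 1:1 2:1 4:2 8:4  a_8=8
n=20: 1·20 2·10 4·5 5·4 10·2 20·1  φ→[1+1+2+4+4+8]=20
d|22:{22,11,2,1}  Σφ=10+10+1+1=22
[q^30] φ(30)=8,φ(15)=8,φ(10)=4,φ(6)=2,φ(5)=4,φ(3)=2,φ(2)=1,φ(1)=1 ⇒ 30

8, 20, 22, 30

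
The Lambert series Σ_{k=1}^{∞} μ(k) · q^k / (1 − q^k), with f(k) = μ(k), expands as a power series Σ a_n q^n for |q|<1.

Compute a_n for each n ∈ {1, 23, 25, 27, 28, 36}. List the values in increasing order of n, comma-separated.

1, 0, 0, 0, 0, 0

n=1: 1·1  μ→[1]=1
[q^23] μ(1)=1,μ(23)=-1 ⇒ 0
n=25: 1·25 5·5 25·1  μ→[1+(-1)+0]=0
n=27: 1·27 3·9 9·3 27·1  μ→[1+(-1)+0+0]=0
n=28: 1·28 2·14 4·7 7·4 14·2 28·1  μ→[1+(-1)+0+(-1)+1+0]=0
q^36  k|36↦μ(k): 1:1 2:-1 3:-1 4:0 6:1 9:0 12:0 18:0 36:0  a_36=0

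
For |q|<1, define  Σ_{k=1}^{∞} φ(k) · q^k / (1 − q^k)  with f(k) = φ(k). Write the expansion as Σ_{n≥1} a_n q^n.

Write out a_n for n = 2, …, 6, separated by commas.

q^2  k|2↦φ(k): 1:1 2:1  a_2=2
[q^3] φ(3)=2,φ(1)=1 ⇒ 3
[q^4] φ(1)=1,φ(2)=1,φ(4)=2 ⇒ 4
q^5  k|5↦φ(k): 5:4 1:1  a_5=5
d|6:{1,2,3,6}  Σφ=1+1+2+2=6

2, 3, 4, 5, 6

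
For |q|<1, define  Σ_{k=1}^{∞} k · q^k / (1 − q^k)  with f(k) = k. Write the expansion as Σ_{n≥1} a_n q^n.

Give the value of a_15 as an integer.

q^15  k|15↦f(k): 15:15 5:5 3:3 1:1  a_15=24

a_15 = 24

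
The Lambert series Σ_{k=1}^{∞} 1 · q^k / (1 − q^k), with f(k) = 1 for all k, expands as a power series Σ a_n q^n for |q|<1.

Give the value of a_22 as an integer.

a_22 = 4

q^22  k|22↦f(k): 1:1 2:1 11:1 22:1  a_22=4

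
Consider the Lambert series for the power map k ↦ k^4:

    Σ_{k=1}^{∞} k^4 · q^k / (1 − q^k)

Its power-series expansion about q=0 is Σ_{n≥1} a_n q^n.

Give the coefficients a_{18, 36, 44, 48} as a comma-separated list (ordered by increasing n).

n=18: 18·1 9·2 6·3 3·6 2·9 1·18  f→[104976+6561+1296+81+16+1]=112931
[q^36] f(1)=1,f(2)=16,f(3)=81,f(4)=256,f(6)=1296,f(9)=6561,f(12)=20736,f(18)=104976,f(36)=1679616 ⇒ 1813539
[q^44] f(44)=3748096,f(22)=234256,f(11)=14641,f(4)=256,f(2)=16,f(1)=1 ⇒ 3997266
q^48  k|48↦f(k): 48:5308416 24:331776 16:65536 12:20736 8:4096 6:1296 4:256 3:81 2:16 1:1  a_48=5732210

112931, 1813539, 3997266, 5732210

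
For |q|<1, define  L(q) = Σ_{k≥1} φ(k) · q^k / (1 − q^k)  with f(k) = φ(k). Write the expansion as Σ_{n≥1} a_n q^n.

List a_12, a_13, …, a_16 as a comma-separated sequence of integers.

n=12: 12·1 6·2 4·3 3·4 2·6 1·12  φ→[4+2+2+2+1+1]=12
n=13: 13·1 1·13  φ→[12+1]=13
q^14  k|14↦φ(k): 14:6 7:6 2:1 1:1  a_14=14
n=15: 15·1 5·3 3·5 1·15  φ→[8+4+2+1]=15
q^16  k|16↦φ(k): 16:8 8:4 4:2 2:1 1:1  a_16=16

12, 13, 14, 15, 16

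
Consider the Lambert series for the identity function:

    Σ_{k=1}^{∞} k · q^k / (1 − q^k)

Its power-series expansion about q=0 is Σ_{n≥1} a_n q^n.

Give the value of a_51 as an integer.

a_51 = 72

d|51:{51,17,3,1}  Σf=51+17+3+1=72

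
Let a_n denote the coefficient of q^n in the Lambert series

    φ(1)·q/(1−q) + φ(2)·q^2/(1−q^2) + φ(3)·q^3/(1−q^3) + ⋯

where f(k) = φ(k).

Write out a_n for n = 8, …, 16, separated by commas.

[q^8] φ(8)=4,φ(4)=2,φ(2)=1,φ(1)=1 ⇒ 8
[q^9] φ(1)=1,φ(3)=2,φ(9)=6 ⇒ 9
n=10: 10·1 5·2 2·5 1·10  φ→[4+4+1+1]=10
d|11:{11,1}  Σφ=10+1=11
n=12: 12·1 6·2 4·3 3·4 2·6 1·12  φ→[4+2+2+2+1+1]=12
[q^13] φ(13)=12,φ(1)=1 ⇒ 13
[q^14] φ(1)=1,φ(2)=1,φ(7)=6,φ(14)=6 ⇒ 14
d|15:{15,5,3,1}  Σφ=8+4+2+1=15
q^16  k|16↦φ(k): 1:1 2:1 4:2 8:4 16:8  a_16=16

8, 9, 10, 11, 12, 13, 14, 15, 16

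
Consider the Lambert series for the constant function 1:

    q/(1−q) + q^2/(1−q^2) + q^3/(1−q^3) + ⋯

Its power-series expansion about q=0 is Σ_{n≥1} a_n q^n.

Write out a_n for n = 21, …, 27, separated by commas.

n=21: 21·1 7·3 3·7 1·21  f→[1+1+1+1]=4
d|22:{22,11,2,1}  Σf=1+1+1+1=4
n=23: 23·1 1·23  f→[1+1]=2
n=24: 1·24 2·12 3·8 4·6 6·4 8·3 12·2 24·1  f→[1+1+1+1+1+1+1+1]=8
n=25: 1·25 5·5 25·1  f→[1+1+1]=3
q^26  k|26↦f(k): 1:1 2:1 13:1 26:1  a_26=4
n=27: 27·1 9·3 3·9 1·27  f→[1+1+1+1]=4

4, 4, 2, 8, 3, 4, 4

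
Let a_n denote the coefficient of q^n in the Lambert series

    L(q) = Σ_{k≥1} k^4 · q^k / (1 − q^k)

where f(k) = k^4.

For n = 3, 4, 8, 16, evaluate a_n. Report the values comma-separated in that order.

q^3  k|3↦f(k): 1:1 3:81  a_3=82
d|4:{4,2,1}  Σf=256+16+1=273
d|8:{1,2,4,8}  Σf=1+16+256+4096=4369
q^16  k|16↦f(k): 1:1 2:16 4:256 8:4096 16:65536  a_16=69905

82, 273, 4369, 69905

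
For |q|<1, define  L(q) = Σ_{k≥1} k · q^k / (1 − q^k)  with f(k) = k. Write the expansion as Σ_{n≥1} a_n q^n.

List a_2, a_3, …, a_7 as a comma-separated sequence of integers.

3, 4, 7, 6, 12, 8

q^2  k|2↦f(k): 1:1 2:2  a_2=3
n=3: 1·3 3·1  f→[1+3]=4
n=4: 1·4 2·2 4·1  f→[1+2+4]=7
q^5  k|5↦f(k): 5:5 1:1  a_5=6
[q^6] f(1)=1,f(2)=2,f(3)=3,f(6)=6 ⇒ 12
q^7  k|7↦f(k): 7:7 1:1  a_7=8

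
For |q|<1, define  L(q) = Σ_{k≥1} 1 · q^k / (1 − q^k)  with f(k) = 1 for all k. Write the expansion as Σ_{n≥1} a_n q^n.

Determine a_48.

[q^48] f(1)=1,f(2)=1,f(3)=1,f(4)=1,f(6)=1,f(8)=1,f(12)=1,f(16)=1,f(24)=1,f(48)=1 ⇒ 10

a_48 = 10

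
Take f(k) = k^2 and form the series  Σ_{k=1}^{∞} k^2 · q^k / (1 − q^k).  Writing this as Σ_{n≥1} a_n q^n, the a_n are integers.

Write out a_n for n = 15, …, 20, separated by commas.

q^15  k|15↦f(k): 15:225 5:25 3:9 1:1  a_15=260
q^16  k|16↦f(k): 1:1 2:4 4:16 8:64 16:256  a_16=341
d|17:{1,17}  Σf=1+289=290
d|18:{1,2,3,6,9,18}  Σf=1+4+9+36+81+324=455
q^19  k|19↦f(k): 19:361 1:1  a_19=362
d|20:{1,2,4,5,10,20}  Σf=1+4+16+25+100+400=546

260, 341, 290, 455, 362, 546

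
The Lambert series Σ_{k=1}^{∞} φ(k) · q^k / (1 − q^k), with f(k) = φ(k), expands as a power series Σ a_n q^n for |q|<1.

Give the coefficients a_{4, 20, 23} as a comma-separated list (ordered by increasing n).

n=4: 1·4 2·2 4·1  φ→[1+1+2]=4
d|20:{20,10,5,4,2,1}  Σφ=8+4+4+2+1+1=20
d|23:{23,1}  Σφ=22+1=23

4, 20, 23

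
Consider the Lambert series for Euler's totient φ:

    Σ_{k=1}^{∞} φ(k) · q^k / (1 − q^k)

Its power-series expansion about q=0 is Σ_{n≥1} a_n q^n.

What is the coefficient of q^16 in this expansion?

d|16:{16,8,4,2,1}  Σφ=8+4+2+1+1=16

a_16 = 16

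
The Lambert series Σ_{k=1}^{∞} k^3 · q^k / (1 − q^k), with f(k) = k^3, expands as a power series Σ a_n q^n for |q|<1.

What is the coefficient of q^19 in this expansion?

a_19 = 6860

[q^19] f(1)=1,f(19)=6859 ⇒ 6860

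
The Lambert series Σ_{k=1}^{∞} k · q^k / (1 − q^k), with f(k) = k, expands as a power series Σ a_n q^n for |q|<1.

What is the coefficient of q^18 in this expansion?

a_18 = 39

[q^18] f(1)=1,f(2)=2,f(3)=3,f(6)=6,f(9)=9,f(18)=18 ⇒ 39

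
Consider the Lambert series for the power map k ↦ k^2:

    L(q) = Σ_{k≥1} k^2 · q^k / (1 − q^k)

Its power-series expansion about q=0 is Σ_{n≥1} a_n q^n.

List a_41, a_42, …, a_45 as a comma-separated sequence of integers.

1682, 2500, 1850, 2562, 2366

d|41:{41,1}  Σf=1681+1=1682
q^42  k|42↦f(k): 42:1764 21:441 14:196 7:49 6:36 3:9 2:4 1:1  a_42=2500
q^43  k|43↦f(k): 43:1849 1:1  a_43=1850
q^44  k|44↦f(k): 44:1936 22:484 11:121 4:16 2:4 1:1  a_44=2562
d|45:{45,15,9,5,3,1}  Σf=2025+225+81+25+9+1=2366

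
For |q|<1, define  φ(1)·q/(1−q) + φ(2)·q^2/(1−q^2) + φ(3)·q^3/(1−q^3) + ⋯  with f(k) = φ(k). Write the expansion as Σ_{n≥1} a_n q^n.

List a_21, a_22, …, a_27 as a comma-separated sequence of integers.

d|21:{21,7,3,1}  Σφ=12+6+2+1=21
d|22:{1,2,11,22}  Σφ=1+1+10+10=22
n=23: 1·23 23·1  φ→[1+22]=23
q^24  k|24↦φ(k): 1:1 2:1 3:2 4:2 6:2 8:4 12:4 24:8  a_24=24
q^25  k|25↦φ(k): 1:1 5:4 25:20  a_25=25
[q^26] φ(1)=1,φ(2)=1,φ(13)=12,φ(26)=12 ⇒ 26
d|27:{1,3,9,27}  Σφ=1+2+6+18=27

21, 22, 23, 24, 25, 26, 27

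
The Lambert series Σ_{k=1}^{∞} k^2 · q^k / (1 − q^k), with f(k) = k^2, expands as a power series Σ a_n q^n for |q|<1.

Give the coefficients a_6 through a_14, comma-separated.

50, 50, 85, 91, 130, 122, 210, 170, 250

[q^6] f(1)=1,f(2)=4,f(3)=9,f(6)=36 ⇒ 50
n=7: 7·1 1·7  f→[49+1]=50
q^8  k|8↦f(k): 8:64 4:16 2:4 1:1  a_8=85
n=9: 1·9 3·3 9·1  f→[1+9+81]=91
q^10  k|10↦f(k): 10:100 5:25 2:4 1:1  a_10=130
[q^11] f(1)=1,f(11)=121 ⇒ 122
[q^12] f(12)=144,f(6)=36,f(4)=16,f(3)=9,f(2)=4,f(1)=1 ⇒ 210
q^13  k|13↦f(k): 1:1 13:169  a_13=170
d|14:{14,7,2,1}  Σf=196+49+4+1=250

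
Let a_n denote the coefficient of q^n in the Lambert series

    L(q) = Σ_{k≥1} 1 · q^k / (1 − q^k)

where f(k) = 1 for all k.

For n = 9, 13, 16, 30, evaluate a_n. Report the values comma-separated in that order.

n=9: 1·9 3·3 9·1  f→[1+1+1]=3
n=13: 13·1 1·13  f→[1+1]=2
d|16:{16,8,4,2,1}  Σf=1+1+1+1+1=5
[q^30] f(1)=1,f(2)=1,f(3)=1,f(5)=1,f(6)=1,f(10)=1,f(15)=1,f(30)=1 ⇒ 8

3, 2, 5, 8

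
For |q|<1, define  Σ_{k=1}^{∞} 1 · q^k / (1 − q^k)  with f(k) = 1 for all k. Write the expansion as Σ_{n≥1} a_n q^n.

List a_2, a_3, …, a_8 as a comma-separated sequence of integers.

n=2: 2·1 1·2  f→[1+1]=2
[q^3] f(3)=1,f(1)=1 ⇒ 2
q^4  k|4↦f(k): 1:1 2:1 4:1  a_4=3
d|5:{5,1}  Σf=1+1=2
n=6: 6·1 3·2 2·3 1·6  f→[1+1+1+1]=4
[q^7] f(7)=1,f(1)=1 ⇒ 2
n=8: 1·8 2·4 4·2 8·1  f→[1+1+1+1]=4

2, 2, 3, 2, 4, 2, 4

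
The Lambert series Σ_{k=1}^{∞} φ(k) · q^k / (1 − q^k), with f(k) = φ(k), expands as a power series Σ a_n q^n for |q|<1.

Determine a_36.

d|36:{1,2,3,4,6,9,12,18,36}  Σφ=1+1+2+2+2+6+4+6+12=36

a_36 = 36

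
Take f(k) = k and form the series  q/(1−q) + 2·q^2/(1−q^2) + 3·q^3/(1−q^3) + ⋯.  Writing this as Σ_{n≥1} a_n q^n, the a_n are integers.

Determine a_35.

[q^35] f(1)=1,f(5)=5,f(7)=7,f(35)=35 ⇒ 48

a_35 = 48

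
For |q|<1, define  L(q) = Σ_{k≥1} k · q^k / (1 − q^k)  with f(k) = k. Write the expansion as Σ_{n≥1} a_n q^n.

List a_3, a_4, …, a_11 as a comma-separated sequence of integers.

4, 7, 6, 12, 8, 15, 13, 18, 12

n=3: 3·1 1·3  f→[3+1]=4
[q^4] f(1)=1,f(2)=2,f(4)=4 ⇒ 7
d|5:{5,1}  Σf=5+1=6
d|6:{6,3,2,1}  Σf=6+3+2+1=12
q^7  k|7↦f(k): 7:7 1:1  a_7=8
d|8:{1,2,4,8}  Σf=1+2+4+8=15
q^9  k|9↦f(k): 1:1 3:3 9:9  a_9=13
d|10:{1,2,5,10}  Σf=1+2+5+10=18
d|11:{11,1}  Σf=11+1=12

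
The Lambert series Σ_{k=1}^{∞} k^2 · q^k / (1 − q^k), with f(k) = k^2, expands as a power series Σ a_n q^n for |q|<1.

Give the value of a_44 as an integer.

q^44  k|44↦f(k): 44:1936 22:484 11:121 4:16 2:4 1:1  a_44=2562

a_44 = 2562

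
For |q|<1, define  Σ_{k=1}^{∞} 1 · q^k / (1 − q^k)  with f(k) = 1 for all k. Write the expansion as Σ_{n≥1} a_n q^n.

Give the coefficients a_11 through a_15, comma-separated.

2, 6, 2, 4, 4

[q^11] f(11)=1,f(1)=1 ⇒ 2
q^12  k|12↦f(k): 1:1 2:1 3:1 4:1 6:1 12:1  a_12=6
n=13: 1·13 13·1  f→[1+1]=2
d|14:{1,2,7,14}  Σf=1+1+1+1=4
n=15: 1·15 3·5 5·3 15·1  f→[1+1+1+1]=4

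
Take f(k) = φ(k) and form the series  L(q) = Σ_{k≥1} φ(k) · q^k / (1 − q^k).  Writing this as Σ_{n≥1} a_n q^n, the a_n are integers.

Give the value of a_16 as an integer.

n=16: 1·16 2·8 4·4 8·2 16·1  φ→[1+1+2+4+8]=16

a_16 = 16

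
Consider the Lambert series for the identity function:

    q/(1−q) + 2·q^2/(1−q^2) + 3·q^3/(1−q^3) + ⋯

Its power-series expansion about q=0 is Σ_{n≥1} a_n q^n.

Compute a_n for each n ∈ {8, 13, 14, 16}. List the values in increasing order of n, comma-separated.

q^8  k|8↦f(k): 1:1 2:2 4:4 8:8  a_8=15
n=13: 13·1 1·13  f→[13+1]=14
n=14: 1·14 2·7 7·2 14·1  f→[1+2+7+14]=24
[q^16] f(1)=1,f(2)=2,f(4)=4,f(8)=8,f(16)=16 ⇒ 31

15, 14, 24, 31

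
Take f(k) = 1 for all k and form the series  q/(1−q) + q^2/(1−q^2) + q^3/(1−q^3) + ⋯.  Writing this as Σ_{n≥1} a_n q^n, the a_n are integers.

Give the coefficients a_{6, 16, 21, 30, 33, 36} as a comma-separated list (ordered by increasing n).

4, 5, 4, 8, 4, 9

d|6:{6,3,2,1}  Σf=1+1+1+1=4
n=16: 16·1 8·2 4·4 2·8 1·16  f→[1+1+1+1+1]=5
n=21: 21·1 7·3 3·7 1·21  f→[1+1+1+1]=4
d|30:{1,2,3,5,6,10,15,30}  Σf=1+1+1+1+1+1+1+1=8
[q^33] f(1)=1,f(3)=1,f(11)=1,f(33)=1 ⇒ 4
[q^36] f(1)=1,f(2)=1,f(3)=1,f(4)=1,f(6)=1,f(9)=1,f(12)=1,f(18)=1,f(36)=1 ⇒ 9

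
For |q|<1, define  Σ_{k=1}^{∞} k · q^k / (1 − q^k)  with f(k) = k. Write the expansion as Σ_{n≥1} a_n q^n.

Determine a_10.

[q^10] f(1)=1,f(2)=2,f(5)=5,f(10)=10 ⇒ 18

a_10 = 18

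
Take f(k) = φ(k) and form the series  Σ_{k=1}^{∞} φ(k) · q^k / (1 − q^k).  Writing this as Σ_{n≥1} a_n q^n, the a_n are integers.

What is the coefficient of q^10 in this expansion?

q^10  k|10↦φ(k): 1:1 2:1 5:4 10:4  a_10=10

a_10 = 10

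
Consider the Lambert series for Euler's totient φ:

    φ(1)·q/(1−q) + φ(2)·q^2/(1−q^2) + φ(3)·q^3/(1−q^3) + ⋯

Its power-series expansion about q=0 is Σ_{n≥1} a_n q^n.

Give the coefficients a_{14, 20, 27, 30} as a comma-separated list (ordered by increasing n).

n=14: 1·14 2·7 7·2 14·1  φ→[1+1+6+6]=14
q^20  k|20↦φ(k): 20:8 10:4 5:4 4:2 2:1 1:1  a_20=20
q^27  k|27↦φ(k): 1:1 3:2 9:6 27:18  a_27=27
n=30: 1·30 2·15 3·10 5·6 6·5 10·3 15·2 30·1  φ→[1+1+2+4+2+4+8+8]=30

14, 20, 27, 30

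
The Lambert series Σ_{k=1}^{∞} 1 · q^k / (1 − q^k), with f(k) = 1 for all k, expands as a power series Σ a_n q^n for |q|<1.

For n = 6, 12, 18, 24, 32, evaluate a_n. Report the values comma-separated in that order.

d|6:{6,3,2,1}  Σf=1+1+1+1=4
n=12: 1·12 2·6 3·4 4·3 6·2 12·1  f→[1+1+1+1+1+1]=6
q^18  k|18↦f(k): 18:1 9:1 6:1 3:1 2:1 1:1  a_18=6
q^24  k|24↦f(k): 24:1 12:1 8:1 6:1 4:1 3:1 2:1 1:1  a_24=8
d|32:{1,2,4,8,16,32}  Σf=1+1+1+1+1+1=6

4, 6, 6, 8, 6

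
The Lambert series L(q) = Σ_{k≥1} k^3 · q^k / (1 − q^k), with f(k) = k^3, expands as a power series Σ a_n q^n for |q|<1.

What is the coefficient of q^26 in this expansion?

d|26:{26,13,2,1}  Σf=17576+2197+8+1=19782

a_26 = 19782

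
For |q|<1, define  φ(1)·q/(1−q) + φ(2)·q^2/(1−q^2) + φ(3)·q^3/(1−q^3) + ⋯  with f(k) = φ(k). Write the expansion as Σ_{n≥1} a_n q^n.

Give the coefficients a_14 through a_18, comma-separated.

q^14  k|14↦φ(k): 1:1 2:1 7:6 14:6  a_14=14
q^15  k|15↦φ(k): 1:1 3:2 5:4 15:8  a_15=15
n=16: 16·1 8·2 4·4 2·8 1·16  φ→[8+4+2+1+1]=16
q^17  k|17↦φ(k): 17:16 1:1  a_17=17
d|18:{18,9,6,3,2,1}  Σφ=6+6+2+2+1+1=18

14, 15, 16, 17, 18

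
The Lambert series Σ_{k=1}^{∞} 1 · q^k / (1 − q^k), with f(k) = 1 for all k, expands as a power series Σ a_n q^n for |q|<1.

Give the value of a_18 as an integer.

q^18  k|18↦f(k): 18:1 9:1 6:1 3:1 2:1 1:1  a_18=6

a_18 = 6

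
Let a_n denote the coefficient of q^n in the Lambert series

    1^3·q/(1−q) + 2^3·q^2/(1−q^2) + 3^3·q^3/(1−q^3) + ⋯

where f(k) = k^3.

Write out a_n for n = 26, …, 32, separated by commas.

19782, 20440, 25112, 24390, 31752, 29792, 37449

q^26  k|26↦f(k): 1:1 2:8 13:2197 26:17576  a_26=19782
d|27:{27,9,3,1}  Σf=19683+729+27+1=20440
d|28:{1,2,4,7,14,28}  Σf=1+8+64+343+2744+21952=25112
n=29: 29·1 1·29  f→[24389+1]=24390
d|30:{1,2,3,5,6,10,15,30}  Σf=1+8+27+125+216+1000+3375+27000=31752
[q^31] f(1)=1,f(31)=29791 ⇒ 29792
q^32  k|32↦f(k): 32:32768 16:4096 8:512 4:64 2:8 1:1  a_32=37449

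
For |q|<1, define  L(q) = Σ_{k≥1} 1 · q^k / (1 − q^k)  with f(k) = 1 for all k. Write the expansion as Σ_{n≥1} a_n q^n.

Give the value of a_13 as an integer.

n=13: 1·13 13·1  f→[1+1]=2

a_13 = 2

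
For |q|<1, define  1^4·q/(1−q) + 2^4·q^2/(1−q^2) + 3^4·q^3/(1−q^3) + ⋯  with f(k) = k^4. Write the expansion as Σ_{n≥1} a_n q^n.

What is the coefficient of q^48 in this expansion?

n=48: 1·48 2·24 3·16 4·12 6·8 8·6 12·4 16·3 24·2 48·1  f→[1+16+81+256+1296+4096+20736+65536+331776+5308416]=5732210

a_48 = 5732210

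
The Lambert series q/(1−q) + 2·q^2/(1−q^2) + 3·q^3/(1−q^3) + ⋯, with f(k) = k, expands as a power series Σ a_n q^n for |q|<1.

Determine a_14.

a_14 = 24

d|14:{14,7,2,1}  Σf=14+7+2+1=24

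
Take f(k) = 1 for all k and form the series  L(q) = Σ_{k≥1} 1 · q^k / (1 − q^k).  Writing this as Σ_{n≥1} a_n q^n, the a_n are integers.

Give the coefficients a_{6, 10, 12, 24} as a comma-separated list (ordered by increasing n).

d|6:{1,2,3,6}  Σf=1+1+1+1=4
[q^10] f(1)=1,f(2)=1,f(5)=1,f(10)=1 ⇒ 4
n=12: 1·12 2·6 3·4 4·3 6·2 12·1  f→[1+1+1+1+1+1]=6
d|24:{1,2,3,4,6,8,12,24}  Σf=1+1+1+1+1+1+1+1=8

4, 4, 6, 8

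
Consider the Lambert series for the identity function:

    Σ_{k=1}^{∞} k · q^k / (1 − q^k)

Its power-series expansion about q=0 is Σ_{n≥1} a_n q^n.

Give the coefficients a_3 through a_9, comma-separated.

q^3  k|3↦f(k): 3:3 1:1  a_3=4
[q^4] f(1)=1,f(2)=2,f(4)=4 ⇒ 7
n=5: 1·5 5·1  f→[1+5]=6
d|6:{1,2,3,6}  Σf=1+2+3+6=12
d|7:{1,7}  Σf=1+7=8
q^8  k|8↦f(k): 1:1 2:2 4:4 8:8  a_8=15
[q^9] f(1)=1,f(3)=3,f(9)=9 ⇒ 13

4, 7, 6, 12, 8, 15, 13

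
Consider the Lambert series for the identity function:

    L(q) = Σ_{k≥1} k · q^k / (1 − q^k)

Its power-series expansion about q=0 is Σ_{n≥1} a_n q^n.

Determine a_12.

n=12: 12·1 6·2 4·3 3·4 2·6 1·12  f→[12+6+4+3+2+1]=28

a_12 = 28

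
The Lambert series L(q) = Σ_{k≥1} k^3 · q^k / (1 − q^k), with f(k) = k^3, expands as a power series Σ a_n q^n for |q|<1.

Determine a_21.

a_21 = 9632

[q^21] f(21)=9261,f(7)=343,f(3)=27,f(1)=1 ⇒ 9632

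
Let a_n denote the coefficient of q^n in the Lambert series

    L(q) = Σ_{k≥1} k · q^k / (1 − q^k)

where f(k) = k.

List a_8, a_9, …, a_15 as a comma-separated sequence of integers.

n=8: 8·1 4·2 2·4 1·8  f→[8+4+2+1]=15
n=9: 1·9 3·3 9·1  f→[1+3+9]=13
n=10: 1·10 2·5 5·2 10·1  f→[1+2+5+10]=18
q^11  k|11↦f(k): 11:11 1:1  a_11=12
[q^12] f(1)=1,f(2)=2,f(3)=3,f(4)=4,f(6)=6,f(12)=12 ⇒ 28
d|13:{13,1}  Σf=13+1=14
d|14:{1,2,7,14}  Σf=1+2+7+14=24
d|15:{15,5,3,1}  Σf=15+5+3+1=24

15, 13, 18, 12, 28, 14, 24, 24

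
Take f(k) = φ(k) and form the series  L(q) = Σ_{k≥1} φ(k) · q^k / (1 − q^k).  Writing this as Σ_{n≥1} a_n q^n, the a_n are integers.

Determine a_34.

d|34:{34,17,2,1}  Σφ=16+16+1+1=34

a_34 = 34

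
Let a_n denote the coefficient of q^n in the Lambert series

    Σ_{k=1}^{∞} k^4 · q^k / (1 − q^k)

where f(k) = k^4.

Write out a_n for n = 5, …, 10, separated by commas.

626, 1394, 2402, 4369, 6643, 10642

n=5: 1·5 5·1  f→[1+625]=626
[q^6] f(6)=1296,f(3)=81,f(2)=16,f(1)=1 ⇒ 1394
[q^7] f(7)=2401,f(1)=1 ⇒ 2402
d|8:{1,2,4,8}  Σf=1+16+256+4096=4369
n=9: 9·1 3·3 1·9  f→[6561+81+1]=6643
q^10  k|10↦f(k): 10:10000 5:625 2:16 1:1  a_10=10642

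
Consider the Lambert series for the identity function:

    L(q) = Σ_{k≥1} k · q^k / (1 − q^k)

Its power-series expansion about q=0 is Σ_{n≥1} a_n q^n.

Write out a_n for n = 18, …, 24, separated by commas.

d|18:{1,2,3,6,9,18}  Σf=1+2+3+6+9+18=39
n=19: 1·19 19·1  f→[1+19]=20
d|20:{1,2,4,5,10,20}  Σf=1+2+4+5+10+20=42
[q^21] f(21)=21,f(7)=7,f(3)=3,f(1)=1 ⇒ 32
[q^22] f(1)=1,f(2)=2,f(11)=11,f(22)=22 ⇒ 36
n=23: 1·23 23·1  f→[1+23]=24
q^24  k|24↦f(k): 1:1 2:2 3:3 4:4 6:6 8:8 12:12 24:24  a_24=60

39, 20, 42, 32, 36, 24, 60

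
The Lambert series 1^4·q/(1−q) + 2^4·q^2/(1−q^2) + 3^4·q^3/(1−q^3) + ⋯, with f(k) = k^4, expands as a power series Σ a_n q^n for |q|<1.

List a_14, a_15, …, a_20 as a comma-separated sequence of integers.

d|14:{1,2,7,14}  Σf=1+16+2401+38416=40834
d|15:{1,3,5,15}  Σf=1+81+625+50625=51332
d|16:{16,8,4,2,1}  Σf=65536+4096+256+16+1=69905
n=17: 1·17 17·1  f→[1+83521]=83522
[q^18] f(1)=1,f(2)=16,f(3)=81,f(6)=1296,f(9)=6561,f(18)=104976 ⇒ 112931
[q^19] f(19)=130321,f(1)=1 ⇒ 130322
q^20  k|20↦f(k): 20:160000 10:10000 5:625 4:256 2:16 1:1  a_20=170898

40834, 51332, 69905, 83522, 112931, 130322, 170898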